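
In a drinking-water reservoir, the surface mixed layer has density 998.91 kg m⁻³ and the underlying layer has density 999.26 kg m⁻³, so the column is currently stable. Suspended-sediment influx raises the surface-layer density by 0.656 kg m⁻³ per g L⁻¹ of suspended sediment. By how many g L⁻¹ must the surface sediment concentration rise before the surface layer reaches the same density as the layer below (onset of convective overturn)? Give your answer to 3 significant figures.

0.534 g L⁻¹

Density deficit of the surface layer: 999.26 − 998.91 = 0.35 kg m⁻³.
Required change = 0.35 / 0.656 = 0.534 g L⁻¹.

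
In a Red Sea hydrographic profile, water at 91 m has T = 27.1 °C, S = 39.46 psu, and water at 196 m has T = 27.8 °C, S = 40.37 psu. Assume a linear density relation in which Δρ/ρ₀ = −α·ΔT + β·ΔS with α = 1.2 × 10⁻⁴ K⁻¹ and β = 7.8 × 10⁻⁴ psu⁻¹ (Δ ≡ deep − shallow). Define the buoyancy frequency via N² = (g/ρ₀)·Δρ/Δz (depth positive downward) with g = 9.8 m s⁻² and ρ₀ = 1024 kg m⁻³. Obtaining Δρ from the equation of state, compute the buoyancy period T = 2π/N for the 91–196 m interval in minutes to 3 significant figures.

13.7 min

ΔT = +0.7 K, ΔS = +0.91 psu (deep − shallow).
Δρ/ρ₀ = −αΔT + βΔS = -8.40 × 10⁻⁵ + 7.098 × 10⁻⁴ = 6.258 × 10⁻⁴, so Δρ ≈ 0.6408 kg m⁻³.
N² = (g/ρ₀)·Δρ/Δz = g·(Δρ/ρ₀)/Δz = 9.8 × 6.258 × 10⁻⁴ / 105 = 5.8408 × 10⁻⁵ s⁻².
N = √(5.8408 × 10⁻⁵) = 7.6425 × 10⁻³ rad s⁻¹ → T = 2π/N = 822.14 s = 13.702 min ≈ 13.7 min.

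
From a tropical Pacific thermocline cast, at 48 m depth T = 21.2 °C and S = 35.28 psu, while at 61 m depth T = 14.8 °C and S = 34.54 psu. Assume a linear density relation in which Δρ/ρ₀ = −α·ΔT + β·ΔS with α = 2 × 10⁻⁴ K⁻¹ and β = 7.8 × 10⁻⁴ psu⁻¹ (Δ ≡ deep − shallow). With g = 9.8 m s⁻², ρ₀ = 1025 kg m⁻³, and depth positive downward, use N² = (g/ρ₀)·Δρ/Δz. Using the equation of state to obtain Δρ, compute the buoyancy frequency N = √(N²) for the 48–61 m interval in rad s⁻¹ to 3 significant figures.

0.0230 rad s⁻¹

ΔT = -6.4 K, ΔS = -0.74 psu (deep − shallow).
Δρ/ρ₀ = −αΔT + βΔS = 1.28 × 10⁻³ − 5.772 × 10⁻⁴ = 7.028 × 10⁻⁴, so Δρ ≈ 0.7204 kg m⁻³.
N² = (g/ρ₀)·Δρ/Δz = g·(Δρ/ρ₀)/Δz = 9.8 × 7.028 × 10⁻⁴ / 13 = 5.2980 × 10⁻⁴ s⁻².
N = √(5.2980 × 10⁻⁴) = 0.023017 rad s⁻¹ ≈ 0.0230 rad s⁻¹.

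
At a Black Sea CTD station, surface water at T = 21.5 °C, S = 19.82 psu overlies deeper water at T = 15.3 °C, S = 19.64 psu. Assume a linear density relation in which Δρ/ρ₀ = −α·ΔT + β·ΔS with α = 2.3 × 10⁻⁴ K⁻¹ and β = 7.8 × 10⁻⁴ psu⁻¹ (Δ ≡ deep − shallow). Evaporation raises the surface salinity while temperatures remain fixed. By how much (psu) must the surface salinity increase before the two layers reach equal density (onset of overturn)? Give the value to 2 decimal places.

Neutral buoyancy requires −α(T_deep − T_surf) + β(S_deep − S_surf′) = 0.
S_surf′ = S_deep − (α/β)·ΔT = 19.64 − (2.3 × 10⁻⁴/7.8 × 10⁻⁴)·(-6.2) = 21.4682 psu.
Increase required: 21.4682 − 19.82 = 1.6482 psu.

1.65 psu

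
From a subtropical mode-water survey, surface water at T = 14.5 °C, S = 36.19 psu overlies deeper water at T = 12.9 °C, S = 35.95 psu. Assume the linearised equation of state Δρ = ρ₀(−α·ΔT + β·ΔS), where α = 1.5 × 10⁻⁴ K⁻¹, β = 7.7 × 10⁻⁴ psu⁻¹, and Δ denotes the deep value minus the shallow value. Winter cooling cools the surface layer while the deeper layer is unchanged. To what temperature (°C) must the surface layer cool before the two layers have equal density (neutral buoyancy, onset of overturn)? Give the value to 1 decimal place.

Neutral buoyancy requires Δρ = 0, i.e. −α(T_deep − T_surf′) + β(S_deep − S_surf) = 0.
T_surf′ = T_deep − (β/α)·ΔS = 12.9 − (7.7 × 10⁻⁴/1.5 × 10⁻⁴)·(-0.24) = 14.132 °C.
Cooling required: 14.5 − (14.132) = 0.368 °C.

14.1 °C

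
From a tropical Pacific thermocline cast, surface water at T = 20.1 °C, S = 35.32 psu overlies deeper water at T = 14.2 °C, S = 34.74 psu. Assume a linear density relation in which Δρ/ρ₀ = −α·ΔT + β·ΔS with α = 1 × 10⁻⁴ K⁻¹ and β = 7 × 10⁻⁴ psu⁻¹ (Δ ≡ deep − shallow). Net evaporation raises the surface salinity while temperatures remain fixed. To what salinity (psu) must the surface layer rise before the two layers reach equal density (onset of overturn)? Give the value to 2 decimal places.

Neutral buoyancy requires −α(T_deep − T_surf) + β(S_deep − S_surf′) = 0.
S_surf′ = S_deep − (α/β)·ΔT = 34.74 − (1 × 10⁻⁴/7 × 10⁻⁴)·(-5.9) = 35.5829 psu.
Increase required: 35.5829 − 35.32 = 0.2629 psu.

35.58 psu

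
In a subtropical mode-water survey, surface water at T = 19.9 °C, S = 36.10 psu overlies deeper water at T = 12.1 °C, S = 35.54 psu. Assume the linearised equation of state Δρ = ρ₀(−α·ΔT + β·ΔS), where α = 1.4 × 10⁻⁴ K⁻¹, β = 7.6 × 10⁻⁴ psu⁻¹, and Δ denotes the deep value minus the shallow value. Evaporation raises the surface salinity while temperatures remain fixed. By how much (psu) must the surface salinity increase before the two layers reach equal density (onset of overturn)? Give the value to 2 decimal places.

Neutral buoyancy requires −α(T_deep − T_surf) + β(S_deep − S_surf′) = 0.
S_surf′ = S_deep − (α/β)·ΔT = 35.54 − (1.4 × 10⁻⁴/7.6 × 10⁻⁴)·(-7.8) = 36.9768 psu.
Increase required: 36.9768 − 36.10 = 0.8768 psu.

0.88 psu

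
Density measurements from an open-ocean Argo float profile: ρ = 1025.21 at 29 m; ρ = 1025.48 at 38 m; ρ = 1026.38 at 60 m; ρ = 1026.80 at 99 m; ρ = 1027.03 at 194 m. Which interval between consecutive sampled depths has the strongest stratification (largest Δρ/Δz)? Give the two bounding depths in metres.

Compute the density gradient over each adjacent pair:
  29–38 m: Δρ/Δz = 0.27/9 = 0.030 kg m⁻⁴
  38–60 m: Δρ/Δz = 0.90/22 = 0.041 kg m⁻⁴
  60–99 m: Δρ/Δz = 0.42/39 = 0.011 kg m⁻⁴
  99–194 m: Δρ/Δz = 0.23/95 = 2.4 × 10⁻³ kg m⁻⁴
The largest gradient is in the 38–60 m interval — the pycnocline.

38–60 m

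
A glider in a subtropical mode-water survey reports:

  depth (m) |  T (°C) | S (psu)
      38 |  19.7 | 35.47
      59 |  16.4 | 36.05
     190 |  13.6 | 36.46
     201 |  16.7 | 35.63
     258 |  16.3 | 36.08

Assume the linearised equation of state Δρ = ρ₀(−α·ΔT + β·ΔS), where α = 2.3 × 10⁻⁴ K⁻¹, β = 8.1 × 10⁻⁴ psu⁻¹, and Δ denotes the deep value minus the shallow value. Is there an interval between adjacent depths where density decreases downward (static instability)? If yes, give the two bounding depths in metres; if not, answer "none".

190–201 m

Evaluate Δρ/ρ₀ = −αΔT + βΔS across each adjacent pair:
  38–59 m: −αΔT+βΔS = −(2.3 × 10⁻⁴)(-3.3)+(8.1 × 10⁻⁴)(+0.58) = 1.2 × 10⁻³ → stable
  59–190 m: −αΔT+βΔS = −(2.3 × 10⁻⁴)(-2.8)+(8.1 × 10⁻⁴)(+0.41) = 9.8 × 10⁻⁴ → stable
  190–201 m: −αΔT+βΔS = −(2.3 × 10⁻⁴)(+3.1)+(8.1 × 10⁻⁴)(-0.83) = -1.4 × 10⁻³ → UNSTABLE
  201–258 m: −αΔT+βΔS = −(2.3 × 10⁻⁴)(-0.4)+(8.1 × 10⁻⁴)(+0.45) = 4.6 × 10⁻⁴ → stable
The 190–201 m interval has Δρ < 0: lighter water underlies denser water.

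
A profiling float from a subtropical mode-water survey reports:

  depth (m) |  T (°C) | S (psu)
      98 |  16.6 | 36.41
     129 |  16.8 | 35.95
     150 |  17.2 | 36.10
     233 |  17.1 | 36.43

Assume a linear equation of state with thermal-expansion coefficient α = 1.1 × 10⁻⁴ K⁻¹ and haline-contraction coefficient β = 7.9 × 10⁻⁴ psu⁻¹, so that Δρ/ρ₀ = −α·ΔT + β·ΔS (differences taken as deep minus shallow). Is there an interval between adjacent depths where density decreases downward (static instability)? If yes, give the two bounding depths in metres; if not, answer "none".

98–129 m

Evaluate Δρ/ρ₀ = −αΔT + βΔS across each adjacent pair:
  98–129 m: −αΔT+βΔS = −(1.1 × 10⁻⁴)(+0.2)+(7.9 × 10⁻⁴)(-0.46) = -3.9 × 10⁻⁴ → UNSTABLE
  129–150 m: −αΔT+βΔS = −(1.1 × 10⁻⁴)(+0.4)+(7.9 × 10⁻⁴)(+0.15) = 7.4 × 10⁻⁵ → stable
  150–233 m: −αΔT+βΔS = −(1.1 × 10⁻⁴)(-0.1)+(7.9 × 10⁻⁴)(+0.33) = 2.7 × 10⁻⁴ → stable
The 98–129 m interval has Δρ < 0: lighter water underlies denser water.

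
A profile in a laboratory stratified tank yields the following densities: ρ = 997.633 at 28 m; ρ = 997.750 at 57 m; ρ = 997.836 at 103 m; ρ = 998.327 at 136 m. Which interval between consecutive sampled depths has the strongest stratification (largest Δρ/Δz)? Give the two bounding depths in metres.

Compute the density gradient over each adjacent pair:
  28–57 m: Δρ/Δz = 0.117/29 = 4.0 × 10⁻³ kg m⁻⁴
  57–103 m: Δρ/Δz = 0.086/46 = 1.9 × 10⁻³ kg m⁻⁴
  103–136 m: Δρ/Δz = 0.491/33 = 0.015 kg m⁻⁴
The largest gradient is in the 103–136 m interval — the pycnocline.

103–136 m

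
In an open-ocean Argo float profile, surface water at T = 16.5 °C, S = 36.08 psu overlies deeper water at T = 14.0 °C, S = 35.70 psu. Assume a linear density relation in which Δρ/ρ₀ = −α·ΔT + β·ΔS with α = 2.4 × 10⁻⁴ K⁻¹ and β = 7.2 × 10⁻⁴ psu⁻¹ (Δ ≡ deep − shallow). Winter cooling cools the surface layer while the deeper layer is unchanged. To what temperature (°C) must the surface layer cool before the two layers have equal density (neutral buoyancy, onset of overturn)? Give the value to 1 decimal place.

15.1 °C

Neutral buoyancy requires Δρ = 0, i.e. −α(T_deep − T_surf′) + β(S_deep − S_surf) = 0.
T_surf′ = T_deep − (β/α)·ΔS = 14.0 − (7.2 × 10⁻⁴/2.4 × 10⁻⁴)·(-0.38) = 15.140 °C.
Cooling required: 16.5 − (15.140) = 1.360 °C.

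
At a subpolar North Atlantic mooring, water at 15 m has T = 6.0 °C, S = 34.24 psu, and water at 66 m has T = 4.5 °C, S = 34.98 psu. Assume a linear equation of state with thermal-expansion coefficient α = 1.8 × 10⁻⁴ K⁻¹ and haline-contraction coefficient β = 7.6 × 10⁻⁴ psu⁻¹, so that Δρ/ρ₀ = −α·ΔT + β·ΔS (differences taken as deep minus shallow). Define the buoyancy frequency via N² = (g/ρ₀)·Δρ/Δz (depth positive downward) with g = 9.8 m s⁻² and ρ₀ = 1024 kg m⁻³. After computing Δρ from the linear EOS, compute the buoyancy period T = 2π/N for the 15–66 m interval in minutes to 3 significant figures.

ΔT = -1.5 K, ΔS = +0.74 psu (deep − shallow).
Δρ/ρ₀ = −αΔT + βΔS = 2.70 × 10⁻⁴ + 5.624 × 10⁻⁴ = 8.324 × 10⁻⁴, so Δρ ≈ 0.8524 kg m⁻³.
N² = (g/ρ₀)·Δρ/Δz = g·(Δρ/ρ₀)/Δz = 9.8 × 8.324 × 10⁻⁴ / 51 = 1.5995 × 10⁻⁴ s⁻².
N = √(1.5995 × 10⁻⁴) = 0.012647 rad s⁻¹ → T = 2π/N = 496.81 s = 8.2802 min ≈ 8.28 min.

8.28 min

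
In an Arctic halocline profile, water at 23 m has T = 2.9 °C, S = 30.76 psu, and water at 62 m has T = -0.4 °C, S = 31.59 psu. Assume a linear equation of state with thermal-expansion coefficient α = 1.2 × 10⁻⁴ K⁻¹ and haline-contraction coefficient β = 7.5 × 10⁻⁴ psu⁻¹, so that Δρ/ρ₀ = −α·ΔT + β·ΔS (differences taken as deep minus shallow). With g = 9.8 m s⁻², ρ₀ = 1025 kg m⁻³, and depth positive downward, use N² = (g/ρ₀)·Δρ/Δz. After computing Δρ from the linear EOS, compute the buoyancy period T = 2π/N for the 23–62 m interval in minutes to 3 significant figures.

6.55 min

ΔT = -3.3 K, ΔS = +0.83 psu (deep − shallow).
Δρ/ρ₀ = −αΔT + βΔS = 3.96 × 10⁻⁴ + 6.225 × 10⁻⁴ = 1.0185 × 10⁻³, so Δρ ≈ 1.044 kg m⁻³.
N² = (g/ρ₀)·Δρ/Δz = g·(Δρ/ρ₀)/Δz = 9.8 × 1.0185 × 10⁻³ / 39 = 2.5593 × 10⁻⁴ s⁻².
N = √(2.5593 × 10⁻⁴) = 0.015998 rad s⁻¹ → T = 2π/N = 392.75 s = 6.5458 min ≈ 6.55 min.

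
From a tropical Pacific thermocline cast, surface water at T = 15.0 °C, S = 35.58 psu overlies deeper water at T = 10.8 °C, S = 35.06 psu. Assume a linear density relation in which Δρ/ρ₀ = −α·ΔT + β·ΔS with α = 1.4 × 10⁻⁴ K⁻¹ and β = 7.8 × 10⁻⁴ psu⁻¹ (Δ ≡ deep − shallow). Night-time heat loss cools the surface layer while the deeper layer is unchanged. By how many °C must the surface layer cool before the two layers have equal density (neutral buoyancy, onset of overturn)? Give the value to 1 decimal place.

1.3 °C

Neutral buoyancy requires Δρ = 0, i.e. −α(T_deep − T_surf′) + β(S_deep − S_surf) = 0.
T_surf′ = T_deep − (β/α)·ΔS = 10.8 − (7.8 × 10⁻⁴/1.4 × 10⁻⁴)·(-0.52) = 13.697 °C.
Cooling required: 15.0 − (13.697) = 1.303 °C.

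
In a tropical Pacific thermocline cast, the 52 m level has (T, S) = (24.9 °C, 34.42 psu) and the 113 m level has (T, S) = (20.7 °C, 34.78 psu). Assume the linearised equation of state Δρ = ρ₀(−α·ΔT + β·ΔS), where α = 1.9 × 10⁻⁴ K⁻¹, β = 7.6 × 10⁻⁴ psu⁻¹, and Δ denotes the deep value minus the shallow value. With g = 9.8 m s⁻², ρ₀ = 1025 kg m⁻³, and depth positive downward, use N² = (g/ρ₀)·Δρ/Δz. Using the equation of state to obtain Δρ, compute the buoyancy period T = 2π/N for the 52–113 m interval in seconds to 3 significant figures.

ΔT = -4.2 K, ΔS = +0.36 psu (deep − shallow).
Δρ/ρ₀ = −αΔT + βΔS = 7.98 × 10⁻⁴ + 2.736 × 10⁻⁴ = 1.0716 × 10⁻³, so Δρ ≈ 1.098 kg m⁻³.
N² = (g/ρ₀)·Δρ/Δz = g·(Δρ/ρ₀)/Δz = 9.8 × 1.0716 × 10⁻³ / 61 = 1.7216 × 10⁻⁴ s⁻².
N = √(1.7216 × 10⁻⁴) = 0.013121 rad s⁻¹ → T = 2π/N = 478.86 s ≈ 479 s.

479 s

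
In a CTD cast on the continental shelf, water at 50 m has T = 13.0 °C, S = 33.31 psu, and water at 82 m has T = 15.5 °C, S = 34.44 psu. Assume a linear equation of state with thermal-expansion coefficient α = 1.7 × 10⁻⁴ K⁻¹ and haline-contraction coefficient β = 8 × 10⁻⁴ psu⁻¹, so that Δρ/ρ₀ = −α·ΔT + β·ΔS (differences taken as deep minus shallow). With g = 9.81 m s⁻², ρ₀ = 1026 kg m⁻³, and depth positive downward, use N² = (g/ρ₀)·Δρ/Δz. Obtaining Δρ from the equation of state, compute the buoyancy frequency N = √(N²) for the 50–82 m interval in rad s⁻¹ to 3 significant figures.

0.0121 rad s⁻¹

ΔT = +2.5 K, ΔS = +1.13 psu (deep − shallow).
Δρ/ρ₀ = −αΔT + βΔS = -4.25 × 10⁻⁴ + 9.04 × 10⁻⁴ = 4.79 × 10⁻⁴, so Δρ ≈ 0.4915 kg m⁻³.
N² = (g/ρ₀)·Δρ/Δz = g·(Δρ/ρ₀)/Δz = 9.81 × 4.79 × 10⁻⁴ / 32 = 1.4684 × 10⁻⁴ s⁻².
N = √(1.4684 × 10⁻⁴) = 0.012118 rad s⁻¹ ≈ 0.0121 rad s⁻¹.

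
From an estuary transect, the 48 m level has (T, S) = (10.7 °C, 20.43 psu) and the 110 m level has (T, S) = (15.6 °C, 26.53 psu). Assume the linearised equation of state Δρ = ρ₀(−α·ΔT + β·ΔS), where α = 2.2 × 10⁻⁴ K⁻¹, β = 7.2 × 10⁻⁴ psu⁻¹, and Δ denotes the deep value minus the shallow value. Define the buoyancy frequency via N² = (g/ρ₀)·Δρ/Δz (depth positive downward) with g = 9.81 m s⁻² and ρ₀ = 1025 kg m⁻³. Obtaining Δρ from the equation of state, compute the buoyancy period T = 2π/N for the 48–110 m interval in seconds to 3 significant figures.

ΔT = +4.9 K, ΔS = +6.10 psu (deep − shallow).
Δρ/ρ₀ = −αΔT + βΔS = -1.078 × 10⁻³ + 4.392 × 10⁻³ = 3.314 × 10⁻³, so Δρ ≈ 3.397 kg m⁻³.
N² = (g/ρ₀)·Δρ/Δz = g·(Δρ/ρ₀)/Δz = 9.81 × 3.314 × 10⁻³ / 62 = 5.2436 × 10⁻⁴ s⁻².
N = √(5.2436 × 10⁻⁴) = 0.022899 rad s⁻¹ → T = 2π/N = 274.39 s ≈ 274 s.

274 s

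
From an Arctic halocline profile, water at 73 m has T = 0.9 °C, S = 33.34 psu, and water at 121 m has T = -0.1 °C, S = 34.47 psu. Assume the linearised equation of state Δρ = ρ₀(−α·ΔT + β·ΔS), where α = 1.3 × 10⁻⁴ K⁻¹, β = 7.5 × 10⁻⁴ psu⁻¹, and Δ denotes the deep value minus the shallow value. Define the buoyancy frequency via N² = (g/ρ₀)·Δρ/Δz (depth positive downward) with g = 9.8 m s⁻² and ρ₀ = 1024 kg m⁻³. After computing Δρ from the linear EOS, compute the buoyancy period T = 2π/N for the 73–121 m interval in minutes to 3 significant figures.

ΔT = -1.0 K, ΔS = +1.13 psu (deep − shallow).
Δρ/ρ₀ = −αΔT + βΔS = 1.30 × 10⁻⁴ + 8.475 × 10⁻⁴ = 9.775 × 10⁻⁴, so Δρ ≈ 1.001 kg m⁻³.
N² = (g/ρ₀)·Δρ/Δz = g·(Δρ/ρ₀)/Δz = 9.8 × 9.775 × 10⁻⁴ / 48 = 1.9957 × 10⁻⁴ s⁻².
N = √(1.9957 × 10⁻⁴) = 0.014127 rad s⁻¹ → T = 2π/N = 444.76 s = 7.4127 min ≈ 7.41 min.

7.41 min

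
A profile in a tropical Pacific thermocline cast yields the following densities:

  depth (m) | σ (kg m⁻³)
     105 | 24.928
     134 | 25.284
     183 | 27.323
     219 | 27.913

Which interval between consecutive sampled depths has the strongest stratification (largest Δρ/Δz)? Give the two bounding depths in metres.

Compute the density gradient over each adjacent pair:
  105–134 m: Δρ/Δz = 0.356/29 = 0.012 kg m⁻⁴
  134–183 m: Δρ/Δz = 2.039/49 = 0.042 kg m⁻⁴
  183–219 m: Δρ/Δz = 0.590/36 = 0.016 kg m⁻⁴
The largest gradient is in the 134–183 m interval — the pycnocline.

134–183 m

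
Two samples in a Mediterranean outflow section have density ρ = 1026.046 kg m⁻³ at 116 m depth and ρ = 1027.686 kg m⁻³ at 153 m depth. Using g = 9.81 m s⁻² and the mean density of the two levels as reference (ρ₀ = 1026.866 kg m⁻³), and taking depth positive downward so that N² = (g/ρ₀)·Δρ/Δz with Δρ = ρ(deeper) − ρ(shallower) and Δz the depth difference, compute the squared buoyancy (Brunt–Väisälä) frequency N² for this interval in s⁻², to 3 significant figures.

Δρ = 1027.686 − 1026.046 = 1.640 kg m⁻³ over Δz = 153 − 116 = 37 m.
N² = (9.81/1026.866) × (1.640/37) = 4.2345 × 10⁻⁴ s⁻² ≈ 4.23 × 10⁻⁴ s⁻².

4.23 × 10⁻⁴ s⁻²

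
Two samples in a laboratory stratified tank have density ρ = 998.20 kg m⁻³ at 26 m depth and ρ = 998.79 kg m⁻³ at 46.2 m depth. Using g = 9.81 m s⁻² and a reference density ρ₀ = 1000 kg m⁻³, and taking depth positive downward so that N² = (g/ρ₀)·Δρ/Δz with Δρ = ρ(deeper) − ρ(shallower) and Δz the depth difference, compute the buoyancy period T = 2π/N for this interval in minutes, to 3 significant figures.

6.19 min

Δρ = 998.79 − 998.20 = 0.59 kg m⁻³ over Δz = 46.2 − 26 = 20.2 m.
N² = (9.81/1000) × (0.59/20.2) = 2.8653 × 10⁻⁴ s⁻².
N = √(2.8653 × 10⁻⁴) = 0.016927 rad s⁻¹, so T = 2π/N = 371.19 s = 6.1865 min ≈ 6.19 min.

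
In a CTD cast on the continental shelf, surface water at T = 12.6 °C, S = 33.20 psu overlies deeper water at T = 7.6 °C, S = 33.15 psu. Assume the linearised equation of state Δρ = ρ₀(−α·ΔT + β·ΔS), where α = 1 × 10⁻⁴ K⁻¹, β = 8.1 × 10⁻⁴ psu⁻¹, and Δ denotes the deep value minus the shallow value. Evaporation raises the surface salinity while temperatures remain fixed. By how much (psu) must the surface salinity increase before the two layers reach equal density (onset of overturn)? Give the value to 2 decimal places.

Neutral buoyancy requires −α(T_deep − T_surf) + β(S_deep − S_surf′) = 0.
S_surf′ = S_deep − (α/β)·ΔT = 33.15 − (1 × 10⁻⁴/8.1 × 10⁻⁴)·(-5.0) = 33.7673 psu.
Increase required: 33.7673 − 33.20 = 0.5673 psu.

0.57 psu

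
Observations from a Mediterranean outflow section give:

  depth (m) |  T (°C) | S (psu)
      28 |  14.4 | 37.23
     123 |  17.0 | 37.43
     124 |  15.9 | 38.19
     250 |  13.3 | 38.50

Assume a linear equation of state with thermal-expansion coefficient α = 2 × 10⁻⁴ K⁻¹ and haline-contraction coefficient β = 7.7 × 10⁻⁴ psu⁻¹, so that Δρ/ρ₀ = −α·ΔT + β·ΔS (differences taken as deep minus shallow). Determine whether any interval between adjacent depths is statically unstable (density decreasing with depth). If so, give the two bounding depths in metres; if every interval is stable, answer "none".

Evaluate Δρ/ρ₀ = −αΔT + βΔS across each adjacent pair:
  28–123 m: −αΔT+βΔS = −(2 × 10⁻⁴)(+2.6)+(7.7 × 10⁻⁴)(+0.20) = -3.7 × 10⁻⁴ → UNSTABLE
  123–124 m: −αΔT+βΔS = −(2 × 10⁻⁴)(-1.1)+(7.7 × 10⁻⁴)(+0.76) = 8.1 × 10⁻⁴ → stable
  124–250 m: −αΔT+βΔS = −(2 × 10⁻⁴)(-2.6)+(7.7 × 10⁻⁴)(+0.31) = 7.6 × 10⁻⁴ → stable
The 28–123 m interval has Δρ < 0: lighter water underlies denser water.

28–123 m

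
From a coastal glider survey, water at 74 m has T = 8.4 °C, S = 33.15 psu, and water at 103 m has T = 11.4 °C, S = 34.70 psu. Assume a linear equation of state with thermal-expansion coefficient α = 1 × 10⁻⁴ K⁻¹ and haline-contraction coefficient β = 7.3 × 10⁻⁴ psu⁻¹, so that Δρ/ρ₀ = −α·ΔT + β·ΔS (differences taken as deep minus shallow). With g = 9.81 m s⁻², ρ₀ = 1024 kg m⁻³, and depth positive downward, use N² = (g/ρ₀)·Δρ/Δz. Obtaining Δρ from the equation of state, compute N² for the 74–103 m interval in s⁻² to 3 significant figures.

ΔT = +3.0 K, ΔS = +1.55 psu (deep − shallow).
Δρ/ρ₀ = −αΔT + βΔS = -3.00 × 10⁻⁴ + 1.1315 × 10⁻³ = 8.315 × 10⁻⁴, so Δρ ≈ 0.8515 kg m⁻³.
N² = (g/ρ₀)·Δρ/Δz = g·(Δρ/ρ₀)/Δz = 9.81 × 8.315 × 10⁻⁴ / 29 = 2.8128 × 10⁻⁴ s⁻² ≈ 2.81 × 10⁻⁴ s⁻².

2.81 × 10⁻⁴ s⁻²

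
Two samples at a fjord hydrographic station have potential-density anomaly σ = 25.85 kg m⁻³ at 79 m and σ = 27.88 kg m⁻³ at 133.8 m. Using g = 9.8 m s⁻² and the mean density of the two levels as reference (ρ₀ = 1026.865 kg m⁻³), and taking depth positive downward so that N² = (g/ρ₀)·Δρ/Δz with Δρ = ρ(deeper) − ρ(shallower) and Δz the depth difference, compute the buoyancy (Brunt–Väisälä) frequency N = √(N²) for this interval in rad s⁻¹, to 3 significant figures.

0.0188 rad s⁻¹

Δρ = 1027.88 − 1025.85 = 2.03 kg m⁻³ over Δz = 133.8 − 79 = 54.8 m.
N² = (9.8/1026.865) × (2.03/54.8) = 3.5353 × 10⁻⁴ s⁻².
N = √(3.5353 × 10⁻⁴) = 0.018802 rad s⁻¹ ≈ 0.0188 rad s⁻¹.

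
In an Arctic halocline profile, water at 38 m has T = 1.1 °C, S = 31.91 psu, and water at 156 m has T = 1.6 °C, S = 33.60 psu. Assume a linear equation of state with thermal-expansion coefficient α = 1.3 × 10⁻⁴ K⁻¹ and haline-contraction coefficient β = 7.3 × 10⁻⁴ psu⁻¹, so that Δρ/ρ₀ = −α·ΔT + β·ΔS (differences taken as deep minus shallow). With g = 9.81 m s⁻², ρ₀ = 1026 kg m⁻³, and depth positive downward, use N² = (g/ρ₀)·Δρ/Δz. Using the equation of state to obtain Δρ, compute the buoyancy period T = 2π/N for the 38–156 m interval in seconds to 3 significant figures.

ΔT = +0.5 K, ΔS = +1.69 psu (deep − shallow).
Δρ/ρ₀ = −αΔT + βΔS = -6.50 × 10⁻⁵ + 1.2337 × 10⁻³ = 1.1687 × 10⁻³, so Δρ ≈ 1.199 kg m⁻³.
N² = (g/ρ₀)·Δρ/Δz = g·(Δρ/ρ₀)/Δz = 9.81 × 1.1687 × 10⁻³ / 118 = 9.7161 × 10⁻⁵ s⁻².
N = √(9.7161 × 10⁻⁵) = 9.8570 × 10⁻³ rad s⁻¹ → T = 2π/N = 637.43 s ≈ 637 s.

637 s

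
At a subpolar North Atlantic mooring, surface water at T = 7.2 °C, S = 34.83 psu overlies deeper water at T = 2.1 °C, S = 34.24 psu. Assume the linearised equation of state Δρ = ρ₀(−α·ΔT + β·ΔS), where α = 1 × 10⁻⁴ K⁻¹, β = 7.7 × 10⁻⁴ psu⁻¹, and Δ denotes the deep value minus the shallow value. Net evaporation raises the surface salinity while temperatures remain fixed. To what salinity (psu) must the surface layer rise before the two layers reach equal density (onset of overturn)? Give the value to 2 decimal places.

Neutral buoyancy requires −α(T_deep − T_surf) + β(S_deep − S_surf′) = 0.
S_surf′ = S_deep − (α/β)·ΔT = 34.24 − (1 × 10⁻⁴/7.7 × 10⁻⁴)·(-5.1) = 34.9023 psu.
Increase required: 34.9023 − 34.83 = 0.0723 psu.

34.90 psu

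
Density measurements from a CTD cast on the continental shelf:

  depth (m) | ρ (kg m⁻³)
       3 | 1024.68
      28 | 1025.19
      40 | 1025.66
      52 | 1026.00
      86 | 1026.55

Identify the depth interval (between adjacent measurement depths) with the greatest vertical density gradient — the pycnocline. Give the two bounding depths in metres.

28–40 m

Compute the density gradient over each adjacent pair:
  3–28 m: Δρ/Δz = 0.51/25 = 0.020 kg m⁻⁴
  28–40 m: Δρ/Δz = 0.47/12 = 0.039 kg m⁻⁴
  40–52 m: Δρ/Δz = 0.34/12 = 0.028 kg m⁻⁴
  52–86 m: Δρ/Δz = 0.55/34 = 0.016 kg m⁻⁴
The largest gradient is in the 28–40 m interval — the pycnocline.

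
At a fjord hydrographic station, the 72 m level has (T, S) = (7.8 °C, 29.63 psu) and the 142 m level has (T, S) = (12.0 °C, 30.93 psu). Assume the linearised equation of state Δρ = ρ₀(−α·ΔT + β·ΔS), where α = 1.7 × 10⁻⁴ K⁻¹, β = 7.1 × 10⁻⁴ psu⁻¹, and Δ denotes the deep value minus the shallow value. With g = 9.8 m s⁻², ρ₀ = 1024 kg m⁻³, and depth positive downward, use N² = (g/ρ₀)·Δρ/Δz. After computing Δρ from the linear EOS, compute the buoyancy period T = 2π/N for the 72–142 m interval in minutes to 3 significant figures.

19.4 min

ΔT = +4.2 K, ΔS = +1.30 psu (deep − shallow).
Δρ/ρ₀ = −αΔT + βΔS = -7.14 × 10⁻⁴ + 9.23 × 10⁻⁴ = 2.09 × 10⁻⁴, so Δρ ≈ 0.2140 kg m⁻³.
N² = (g/ρ₀)·Δρ/Δz = g·(Δρ/ρ₀)/Δz = 9.8 × 2.09 × 10⁻⁴ / 70 = 2.9260 × 10⁻⁵ s⁻².
N = √(2.9260 × 10⁻⁵) = 5.4093 × 10⁻³ rad s⁻¹ → T = 2π/N = 1.1616 × 10³ s = 19.360 min ≈ 19.4 min.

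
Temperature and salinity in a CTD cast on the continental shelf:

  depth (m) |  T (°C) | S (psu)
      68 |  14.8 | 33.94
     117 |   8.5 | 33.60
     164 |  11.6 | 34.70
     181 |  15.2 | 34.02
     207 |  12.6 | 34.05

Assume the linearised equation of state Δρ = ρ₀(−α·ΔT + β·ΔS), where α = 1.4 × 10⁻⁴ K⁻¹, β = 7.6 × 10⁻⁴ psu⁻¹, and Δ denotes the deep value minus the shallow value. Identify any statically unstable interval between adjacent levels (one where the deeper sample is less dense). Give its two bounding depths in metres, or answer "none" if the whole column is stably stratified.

164–181 m

Evaluate Δρ/ρ₀ = −αΔT + βΔS across each adjacent pair:
  68–117 m: −αΔT+βΔS = −(1.4 × 10⁻⁴)(-6.3)+(7.6 × 10⁻⁴)(-0.34) = 6.2 × 10⁻⁴ → stable
  117–164 m: −αΔT+βΔS = −(1.4 × 10⁻⁴)(+3.1)+(7.6 × 10⁻⁴)(+1.10) = 4.0 × 10⁻⁴ → stable
  164–181 m: −αΔT+βΔS = −(1.4 × 10⁻⁴)(+3.6)+(7.6 × 10⁻⁴)(-0.68) = -1.0 × 10⁻³ → UNSTABLE
  181–207 m: −αΔT+βΔS = −(1.4 × 10⁻⁴)(-2.6)+(7.6 × 10⁻⁴)(+0.03) = 3.9 × 10⁻⁴ → stable
The 164–181 m interval has Δρ < 0: lighter water underlies denser water.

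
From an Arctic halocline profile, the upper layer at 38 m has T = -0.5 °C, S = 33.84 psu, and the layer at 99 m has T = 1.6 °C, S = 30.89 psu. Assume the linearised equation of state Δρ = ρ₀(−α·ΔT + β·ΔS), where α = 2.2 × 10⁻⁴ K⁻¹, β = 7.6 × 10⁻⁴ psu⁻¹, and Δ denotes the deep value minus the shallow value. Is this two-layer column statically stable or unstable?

ΔT = 1.6 − -0.5 = +2.1 K and ΔS = 30.89 − 33.84 = -2.95 psu (deep − shallow).
−αΔT = -4.62 × 10⁻⁴; βΔS = -2.242 × 10⁻³; sum Δρ/ρ₀ = -2.704 × 10⁻³.
Δρ/ρ₀ < 0, so Δρ < 0: deeper water is lighter → statically unstable; the column would overturn.

unstable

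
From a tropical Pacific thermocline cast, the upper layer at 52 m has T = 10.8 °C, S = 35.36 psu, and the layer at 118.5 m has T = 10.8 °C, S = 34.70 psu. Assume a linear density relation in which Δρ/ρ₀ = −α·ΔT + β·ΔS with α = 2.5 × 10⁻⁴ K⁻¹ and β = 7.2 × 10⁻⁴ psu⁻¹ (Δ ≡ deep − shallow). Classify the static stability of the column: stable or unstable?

ΔT = 10.8 − 10.8 = +0.0 K and ΔS = 34.70 − 35.36 = -0.66 psu (deep − shallow).
−αΔT = 0; βΔS = -4.752 × 10⁻⁴; sum Δρ/ρ₀ = -4.752 × 10⁻⁴.
Δρ/ρ₀ < 0, so Δρ < 0: deeper water is lighter → statically unstable; the column would overturn.

unstable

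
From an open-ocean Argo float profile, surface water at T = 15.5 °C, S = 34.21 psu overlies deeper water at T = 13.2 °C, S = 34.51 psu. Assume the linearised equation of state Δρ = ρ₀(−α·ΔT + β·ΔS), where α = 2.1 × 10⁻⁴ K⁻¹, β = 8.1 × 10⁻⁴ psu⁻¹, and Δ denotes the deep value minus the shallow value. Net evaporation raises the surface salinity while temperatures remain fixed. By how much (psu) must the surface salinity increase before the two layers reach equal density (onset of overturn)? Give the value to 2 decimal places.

0.90 psu

Neutral buoyancy requires −α(T_deep − T_surf) + β(S_deep − S_surf′) = 0.
S_surf′ = S_deep − (α/β)·ΔT = 34.51 − (2.1 × 10⁻⁴/8.1 × 10⁻⁴)·(-2.3) = 35.1063 psu.
Increase required: 35.1063 − 34.21 = 0.8963 psu.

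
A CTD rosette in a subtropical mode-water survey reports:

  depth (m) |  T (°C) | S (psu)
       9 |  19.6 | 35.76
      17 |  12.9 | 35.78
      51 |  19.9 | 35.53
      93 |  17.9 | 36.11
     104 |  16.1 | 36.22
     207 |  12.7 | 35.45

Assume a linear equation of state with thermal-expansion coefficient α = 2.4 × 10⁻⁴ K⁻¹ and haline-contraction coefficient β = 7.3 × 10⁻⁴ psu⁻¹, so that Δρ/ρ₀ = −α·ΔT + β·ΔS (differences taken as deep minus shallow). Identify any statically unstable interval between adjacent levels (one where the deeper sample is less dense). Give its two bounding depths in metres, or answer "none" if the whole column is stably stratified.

Evaluate Δρ/ρ₀ = −αΔT + βΔS across each adjacent pair:
  9–17 m: −αΔT+βΔS = −(2.4 × 10⁻⁴)(-6.7)+(7.3 × 10⁻⁴)(+0.02) = 1.6 × 10⁻³ → stable
  17–51 m: −αΔT+βΔS = −(2.4 × 10⁻⁴)(+7.0)+(7.3 × 10⁻⁴)(-0.25) = -1.9 × 10⁻³ → UNSTABLE
  51–93 m: −αΔT+βΔS = −(2.4 × 10⁻⁴)(-2.0)+(7.3 × 10⁻⁴)(+0.58) = 9.0 × 10⁻⁴ → stable
  93–104 m: −αΔT+βΔS = −(2.4 × 10⁻⁴)(-1.8)+(7.3 × 10⁻⁴)(+0.11) = 5.1 × 10⁻⁴ → stable
  104–207 m: −αΔT+βΔS = −(2.4 × 10⁻⁴)(-3.4)+(7.3 × 10⁻⁴)(-0.77) = 2.5 × 10⁻⁴ → stable
The 17–51 m interval has Δρ < 0: lighter water underlies denser water.

17–51 m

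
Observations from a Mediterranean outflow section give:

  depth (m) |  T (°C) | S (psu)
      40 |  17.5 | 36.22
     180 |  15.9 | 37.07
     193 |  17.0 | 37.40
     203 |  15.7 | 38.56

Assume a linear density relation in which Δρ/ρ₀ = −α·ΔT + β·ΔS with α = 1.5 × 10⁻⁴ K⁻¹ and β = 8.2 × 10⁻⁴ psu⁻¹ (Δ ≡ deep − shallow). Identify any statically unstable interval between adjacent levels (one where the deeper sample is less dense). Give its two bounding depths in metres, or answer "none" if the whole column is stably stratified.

Evaluate Δρ/ρ₀ = −αΔT + βΔS across each adjacent pair:
  40–180 m: −αΔT+βΔS = −(1.5 × 10⁻⁴)(-1.6)+(8.2 × 10⁻⁴)(+0.85) = 9.4 × 10⁻⁴ → stable
  180–193 m: −αΔT+βΔS = −(1.5 × 10⁻⁴)(+1.1)+(8.2 × 10⁻⁴)(+0.33) = 1.1 × 10⁻⁴ → stable
  193–203 m: −αΔT+βΔS = −(1.5 × 10⁻⁴)(-1.3)+(8.2 × 10⁻⁴)(+1.16) = 1.1 × 10⁻³ → stable
Every interval has Δρ > 0: the column is stably stratified throughout.

none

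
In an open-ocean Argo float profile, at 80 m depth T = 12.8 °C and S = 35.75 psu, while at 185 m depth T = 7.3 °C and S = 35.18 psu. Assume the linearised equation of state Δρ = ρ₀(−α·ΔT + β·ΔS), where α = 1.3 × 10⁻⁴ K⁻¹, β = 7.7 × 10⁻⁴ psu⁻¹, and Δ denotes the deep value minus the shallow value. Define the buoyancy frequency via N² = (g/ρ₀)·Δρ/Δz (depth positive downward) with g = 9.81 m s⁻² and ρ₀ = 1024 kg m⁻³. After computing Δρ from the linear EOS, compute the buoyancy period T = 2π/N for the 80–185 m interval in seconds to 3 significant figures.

1.24 × 10³ s

ΔT = -5.5 K, ΔS = -0.57 psu (deep − shallow).
Δρ/ρ₀ = −αΔT + βΔS = 7.15 × 10⁻⁴ − 4.389 × 10⁻⁴ = 2.761 × 10⁻⁴, so Δρ ≈ 0.2827 kg m⁻³.
N² = (g/ρ₀)·Δρ/Δz = g·(Δρ/ρ₀)/Δz = 9.81 × 2.761 × 10⁻⁴ / 105 = 2.5796 × 10⁻⁵ s⁻².
N = √(2.5796 × 10⁻⁵) = 5.0790 × 10⁻³ rad s⁻¹ → T = 2π/N = 1.2371 × 10³ s ≈ 1.24 × 10³ s.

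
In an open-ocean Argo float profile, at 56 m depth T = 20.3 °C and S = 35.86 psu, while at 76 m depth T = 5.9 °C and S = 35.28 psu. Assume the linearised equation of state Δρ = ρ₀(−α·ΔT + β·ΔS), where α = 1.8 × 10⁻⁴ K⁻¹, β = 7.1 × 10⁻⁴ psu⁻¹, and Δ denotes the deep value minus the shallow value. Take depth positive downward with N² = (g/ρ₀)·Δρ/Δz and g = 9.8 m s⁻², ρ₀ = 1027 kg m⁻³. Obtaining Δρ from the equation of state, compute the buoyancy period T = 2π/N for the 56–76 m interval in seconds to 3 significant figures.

192 s

ΔT = -14.4 K, ΔS = -0.58 psu (deep − shallow).
Δρ/ρ₀ = −αΔT + βΔS = 2.592 × 10⁻³ − 4.118 × 10⁻⁴ = 2.1802 × 10⁻³, so Δρ ≈ 2.239 kg m⁻³.
N² = (g/ρ₀)·Δρ/Δz = g·(Δρ/ρ₀)/Δz = 9.8 × 2.1802 × 10⁻³ / 20 = 1.0683 × 10⁻³ s⁻².
N = √(1.0683 × 10⁻³) = 0.032685 rad s⁻¹ → T = 2π/N = 192.23 s ≈ 192 s.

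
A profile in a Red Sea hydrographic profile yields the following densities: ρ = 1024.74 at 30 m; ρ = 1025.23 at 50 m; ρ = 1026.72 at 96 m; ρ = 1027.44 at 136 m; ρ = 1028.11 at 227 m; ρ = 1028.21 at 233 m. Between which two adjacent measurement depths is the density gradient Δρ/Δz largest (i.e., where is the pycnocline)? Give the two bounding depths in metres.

Compute the density gradient over each adjacent pair:
  30–50 m: Δρ/Δz = 0.49/20 = 0.025 kg m⁻⁴
  50–96 m: Δρ/Δz = 1.49/46 = 0.032 kg m⁻⁴
  96–136 m: Δρ/Δz = 0.72/40 = 0.018 kg m⁻⁴
  136–227 m: Δρ/Δz = 0.67/91 = 7.4 × 10⁻³ kg m⁻⁴
  227–233 m: Δρ/Δz = 0.10/6 = 0.017 kg m⁻⁴
The largest gradient is in the 50–96 m interval — the pycnocline.

50–96 m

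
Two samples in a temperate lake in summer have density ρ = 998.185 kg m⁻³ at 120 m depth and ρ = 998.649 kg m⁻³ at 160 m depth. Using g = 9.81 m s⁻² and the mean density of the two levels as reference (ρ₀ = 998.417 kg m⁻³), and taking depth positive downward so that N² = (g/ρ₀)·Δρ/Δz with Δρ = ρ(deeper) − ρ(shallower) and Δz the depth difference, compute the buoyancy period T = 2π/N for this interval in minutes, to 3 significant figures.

Δρ = 998.649 − 998.185 = 0.464 kg m⁻³ over Δz = 160 − 120 = 40 m.
N² = (9.81/998.417) × (0.464/40) = 1.1398 × 10⁻⁴ s⁻².
N = √(1.1398 × 10⁻⁴) = 0.010676 rad s⁻¹, so T = 2π/N = 588.53 s = 9.8088 min ≈ 9.81 min.
N² > 0, so the interval is statically stable.

9.81 min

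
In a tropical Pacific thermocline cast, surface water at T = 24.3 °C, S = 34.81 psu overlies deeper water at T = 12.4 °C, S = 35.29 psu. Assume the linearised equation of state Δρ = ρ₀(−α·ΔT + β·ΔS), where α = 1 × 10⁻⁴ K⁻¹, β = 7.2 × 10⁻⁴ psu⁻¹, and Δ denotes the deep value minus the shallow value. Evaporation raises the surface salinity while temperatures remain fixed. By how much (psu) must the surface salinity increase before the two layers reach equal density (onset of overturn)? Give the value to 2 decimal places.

2.13 psu

Neutral buoyancy requires −α(T_deep − T_surf) + β(S_deep − S_surf′) = 0.
S_surf′ = S_deep − (α/β)·ΔT = 35.29 − (1 × 10⁻⁴/7.2 × 10⁻⁴)·(-11.9) = 36.9428 psu.
Increase required: 36.9428 − 34.81 = 2.1328 psu.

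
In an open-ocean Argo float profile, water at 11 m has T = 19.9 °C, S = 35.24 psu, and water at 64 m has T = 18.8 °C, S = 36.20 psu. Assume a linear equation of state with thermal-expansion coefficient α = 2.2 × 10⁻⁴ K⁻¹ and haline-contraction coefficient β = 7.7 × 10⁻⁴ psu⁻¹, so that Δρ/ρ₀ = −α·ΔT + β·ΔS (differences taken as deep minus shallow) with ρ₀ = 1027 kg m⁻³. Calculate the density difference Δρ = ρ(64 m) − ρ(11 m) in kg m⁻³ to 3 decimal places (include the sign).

ΔT = -1.1 K, ΔS = +0.96 psu (deep − shallow).
Δρ/ρ₀ = −(2.2 × 10⁻⁴)(-1.1) + (7.7 × 10⁻⁴)(+0.96) = 9.812 × 10⁻⁴.
Δρ = 1027 × (9.812 × 10⁻⁴) = +1.008 kg m⁻³.
Positive Δρ: denser below, stable.

+1.008 kg m⁻³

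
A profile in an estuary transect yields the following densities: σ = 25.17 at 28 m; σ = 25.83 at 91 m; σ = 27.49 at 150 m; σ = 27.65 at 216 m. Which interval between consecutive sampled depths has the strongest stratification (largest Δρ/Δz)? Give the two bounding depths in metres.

Compute the density gradient over each adjacent pair:
  28–91 m: Δρ/Δz = 0.66/63 = 0.010 kg m⁻⁴
  91–150 m: Δρ/Δz = 1.66/59 = 0.028 kg m⁻⁴
  150–216 m: Δρ/Δz = 0.16/66 = 2.4 × 10⁻³ kg m⁻⁴
The largest gradient is in the 91–150 m interval — the pycnocline.

91–150 m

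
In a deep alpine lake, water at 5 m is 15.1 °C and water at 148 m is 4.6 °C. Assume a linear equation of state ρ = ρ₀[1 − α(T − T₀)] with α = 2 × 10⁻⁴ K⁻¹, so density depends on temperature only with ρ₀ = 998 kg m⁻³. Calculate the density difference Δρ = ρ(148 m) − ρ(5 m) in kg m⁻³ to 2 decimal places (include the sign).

+2.10 kg m⁻³

ΔT = -10.5 K, Δρ/ρ₀ = −αΔT = 2.10 × 10⁻³.
Δρ = 998 × (2.10 × 10⁻³) = +2.10 kg m⁻³.
Positive Δρ: denser below, stable.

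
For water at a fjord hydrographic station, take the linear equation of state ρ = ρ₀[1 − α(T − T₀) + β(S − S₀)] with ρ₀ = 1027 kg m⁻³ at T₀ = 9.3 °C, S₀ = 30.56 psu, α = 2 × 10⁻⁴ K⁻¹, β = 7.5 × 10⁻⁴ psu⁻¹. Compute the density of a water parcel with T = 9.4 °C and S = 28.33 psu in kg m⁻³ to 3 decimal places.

T − T₀ = +0.1 K, S − S₀ = -2.23 psu.
Bracket = 1 − α·(+0.1) + β·(-2.23) = 1 + (-1.6925 × 10⁻³) = 0.9983075.
ρ = 1027 × 0.9983075 = 1025.262 kg m⁻³.

1025.262 kg m⁻³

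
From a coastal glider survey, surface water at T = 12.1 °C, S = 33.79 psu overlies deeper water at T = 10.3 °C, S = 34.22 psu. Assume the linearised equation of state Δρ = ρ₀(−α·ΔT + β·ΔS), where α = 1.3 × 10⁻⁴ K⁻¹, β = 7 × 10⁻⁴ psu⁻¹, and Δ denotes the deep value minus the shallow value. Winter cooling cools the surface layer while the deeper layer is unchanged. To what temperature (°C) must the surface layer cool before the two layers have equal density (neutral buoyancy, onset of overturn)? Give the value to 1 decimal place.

Neutral buoyancy requires Δρ = 0, i.e. −α(T_deep − T_surf′) + β(S_deep − S_surf) = 0.
T_surf′ = T_deep − (β/α)·ΔS = 10.3 − (7 × 10⁻⁴/1.3 × 10⁻⁴)·(+0.43) = 7.985 °C.
Cooling required: 12.1 − (7.985) = 4.115 °C.

8.0 °C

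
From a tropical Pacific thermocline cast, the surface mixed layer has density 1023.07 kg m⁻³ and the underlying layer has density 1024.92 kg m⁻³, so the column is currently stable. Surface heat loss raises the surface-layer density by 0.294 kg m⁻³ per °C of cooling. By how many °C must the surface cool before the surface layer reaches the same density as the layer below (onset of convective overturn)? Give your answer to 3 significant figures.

6.29 °C

Density deficit of the surface layer: 1024.92 − 1023.07 = 1.85 kg m⁻³.
Required change = 1.85 / 0.294 = 6.29 °C.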